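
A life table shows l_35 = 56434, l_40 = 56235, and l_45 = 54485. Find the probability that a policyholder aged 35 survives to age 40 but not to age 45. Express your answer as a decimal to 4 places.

This is the probability of reaching 40 but not 45, conditional on being alive at 35: (l_40 − l_45) / l_35.
= (56235 − 54485) / 56434 = 1750 / 56434 = 0.031010.

0.0310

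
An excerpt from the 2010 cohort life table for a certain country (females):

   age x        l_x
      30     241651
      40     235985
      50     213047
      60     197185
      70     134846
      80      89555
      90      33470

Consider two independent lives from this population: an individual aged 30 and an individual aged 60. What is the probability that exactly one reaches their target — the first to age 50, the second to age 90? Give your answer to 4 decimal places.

0.7521

p₁ = l_50/l_30 = 213047/241651 = 0.881631; p₂ = l_90/l_60 = 33470/197185 = 0.169739.
P(exactly one) = p₁(1−p₂) + (1−p₁)p₂ = 0.731984 + 0.020092 = 0.752076.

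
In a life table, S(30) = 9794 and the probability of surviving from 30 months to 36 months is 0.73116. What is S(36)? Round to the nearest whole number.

7161

S(36) = S(30) × p = 9794 × 0.73116 = 7161.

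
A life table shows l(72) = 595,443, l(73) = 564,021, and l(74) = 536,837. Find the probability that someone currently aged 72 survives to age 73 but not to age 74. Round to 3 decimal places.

0.046

This is the probability of reaching 73 but not 74, conditional on being alive at 72: (l(73) − l(74)) / l(72).
= (564,021 − 536,837) / 595,443 = 27,184 / 595,443 = 0.045653.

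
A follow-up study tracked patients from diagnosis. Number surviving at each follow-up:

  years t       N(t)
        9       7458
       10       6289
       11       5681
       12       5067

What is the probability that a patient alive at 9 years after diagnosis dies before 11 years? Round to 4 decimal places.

0.2383

P(die before 11 | alive at 9) = 1 − N(11)/N(9) = 1 − 5681/7458 = (1777)/7458 = 0.238268.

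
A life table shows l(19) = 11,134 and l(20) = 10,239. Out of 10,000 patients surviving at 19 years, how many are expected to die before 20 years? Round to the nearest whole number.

The relevant probability is 1 − 10,239/11,134 = 0.080384.
Expected number = 10,000 × 0.080384 = 804.

804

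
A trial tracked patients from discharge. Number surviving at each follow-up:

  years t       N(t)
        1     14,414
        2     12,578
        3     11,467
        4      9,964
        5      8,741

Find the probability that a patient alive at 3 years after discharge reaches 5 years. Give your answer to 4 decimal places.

0.7623

The conditional survival probability is N(5)/N(3) = 8,741/11,467 = 0.762274.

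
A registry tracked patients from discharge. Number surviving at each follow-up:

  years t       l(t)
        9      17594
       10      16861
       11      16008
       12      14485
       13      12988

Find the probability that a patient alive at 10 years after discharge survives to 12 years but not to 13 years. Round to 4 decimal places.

0.0888

This is the probability of reaching 12 but not 13, conditional on being alive at 10: (l(12) − l(13)) / l(10).
= (14485 − 12988) / 16861 = 1497 / 16861 = 0.088785.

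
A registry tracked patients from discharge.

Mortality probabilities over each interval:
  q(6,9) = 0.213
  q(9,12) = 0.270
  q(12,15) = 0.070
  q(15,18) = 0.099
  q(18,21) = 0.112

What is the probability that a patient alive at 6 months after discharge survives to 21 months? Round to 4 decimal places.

Survival from 6 to 21 is the product of surviving each interval: (1 − 0.213) × (1 − 0.270) × (1 − 0.070) × (1 − 0.099) × (1 − 0.112).
= 0.787 × 0.730 × 0.930 × 0.901 × 0.888 = 0.427482.

0.4275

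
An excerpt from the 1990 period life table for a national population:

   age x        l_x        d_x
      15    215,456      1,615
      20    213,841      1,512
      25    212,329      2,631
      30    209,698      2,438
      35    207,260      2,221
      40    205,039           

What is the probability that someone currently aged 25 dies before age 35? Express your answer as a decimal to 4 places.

0.0239

P(die before 35 | alive at 25) = 1 − l_35/l_25 = 1 − 207,260/212,329 = (5,069)/212,329 = 0.023873.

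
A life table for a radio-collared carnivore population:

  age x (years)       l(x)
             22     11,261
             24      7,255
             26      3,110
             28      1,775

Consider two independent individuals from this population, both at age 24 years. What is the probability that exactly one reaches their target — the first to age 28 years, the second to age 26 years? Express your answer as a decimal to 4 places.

p₁ = l(28)/l(24) = 1,775/7,255 = 0.244659; p₂ = l(26)/l(24) = 3,110/7,255 = 0.428670.
P(exactly one) = p₁(1−p₂) + (1−p₁)p₂ = 0.139781 + 0.323792 = 0.463573.

0.4636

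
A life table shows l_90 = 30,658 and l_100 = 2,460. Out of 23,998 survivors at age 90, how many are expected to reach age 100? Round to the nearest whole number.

1926

The relevant probability is 2,460/30,658 = 0.080240.
Expected number = 23,998 × 0.080240 = 1926.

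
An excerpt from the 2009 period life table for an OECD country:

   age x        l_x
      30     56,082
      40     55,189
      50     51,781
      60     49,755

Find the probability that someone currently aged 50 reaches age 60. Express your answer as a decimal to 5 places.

0.96087

We want 10p50 = l_60/l_50.
The conditional survival probability is l_60/l_50 = 49,755/51,781 = 0.960874.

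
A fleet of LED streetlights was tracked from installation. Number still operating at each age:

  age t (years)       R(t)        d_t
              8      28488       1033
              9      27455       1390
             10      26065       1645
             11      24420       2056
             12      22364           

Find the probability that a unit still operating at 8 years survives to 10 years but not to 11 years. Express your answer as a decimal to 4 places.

0.0577

This is the probability of reaching 10 but not 11, conditional on being operational at 8: (R(10) − R(11)) / R(8).
= (26065 − 24420) / 28488 = 1645 / 28488 = 0.057744.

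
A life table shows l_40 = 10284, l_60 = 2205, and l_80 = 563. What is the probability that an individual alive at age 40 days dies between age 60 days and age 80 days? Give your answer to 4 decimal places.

This is the probability of reaching 60 but not 80, conditional on being alive at 40: (l_60 − l_80) / l_40.
= (2205 − 563) / 10284 = 1642 / 10284 = 0.159665.

0.1597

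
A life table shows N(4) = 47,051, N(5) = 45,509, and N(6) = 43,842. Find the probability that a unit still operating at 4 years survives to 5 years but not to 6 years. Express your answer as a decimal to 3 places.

This is the probability of reaching 5 but not 6, conditional on being operational at 4: (N(5) − N(6)) / N(4).
= (45,509 − 43,842) / 47,051 = 1,667 / 47,051 = 0.035430.

0.035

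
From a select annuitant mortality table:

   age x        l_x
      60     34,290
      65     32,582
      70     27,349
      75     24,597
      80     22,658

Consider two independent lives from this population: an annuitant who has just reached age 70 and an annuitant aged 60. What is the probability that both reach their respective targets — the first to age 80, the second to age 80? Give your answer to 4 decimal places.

p₁ = l_80/l_70 = 22,658/27,349 = 0.828476; p₂ = l_80/l_60 = 22,658/34,290 = 0.660776.
P(both) = p₁ × p₂ = 0.828476 × 0.660776 = 0.547437.

0.5474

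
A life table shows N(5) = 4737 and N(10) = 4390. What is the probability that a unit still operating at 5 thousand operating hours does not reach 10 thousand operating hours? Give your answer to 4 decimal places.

P(fail before 10 | operational at 5) = 1 − N(10)/N(5) = 1 − 4390/4737 = (347)/4737 = 0.073253.

0.0733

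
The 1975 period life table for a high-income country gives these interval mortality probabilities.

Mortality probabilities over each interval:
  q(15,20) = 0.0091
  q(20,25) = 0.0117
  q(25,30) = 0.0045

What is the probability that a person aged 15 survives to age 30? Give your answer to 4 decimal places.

The overall survival probability is (1 − 0.0091) × (1 − 0.0117) × (1 − 0.0045).
= 0.9909 × 0.9883 × 0.9955 = 0.974900.

0.9749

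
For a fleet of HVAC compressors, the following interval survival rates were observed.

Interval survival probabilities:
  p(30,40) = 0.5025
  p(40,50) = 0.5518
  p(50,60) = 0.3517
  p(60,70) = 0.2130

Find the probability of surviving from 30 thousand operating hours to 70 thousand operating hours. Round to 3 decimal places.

The overall survival probability is 0.5025 × 0.5518 × 0.3517 × 0.2130.
= 0.020772.

0.021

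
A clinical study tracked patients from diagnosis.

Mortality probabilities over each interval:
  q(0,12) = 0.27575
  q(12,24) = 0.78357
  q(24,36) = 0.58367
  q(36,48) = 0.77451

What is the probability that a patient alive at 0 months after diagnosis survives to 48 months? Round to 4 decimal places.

Survival from 0 to 48 is the product of surviving each interval: (1 − 0.27575) × (1 − 0.78357) × (1 − 0.58367) × (1 − 0.77451).
= 0.72425 × 0.21643 × 0.41633 × 0.22549 = 0.014715.

0.0147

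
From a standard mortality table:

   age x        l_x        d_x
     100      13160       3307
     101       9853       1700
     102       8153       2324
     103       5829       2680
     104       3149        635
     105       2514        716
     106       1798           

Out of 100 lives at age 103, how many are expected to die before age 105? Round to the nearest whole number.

57

The relevant probability is 1 − 2514/5829 = 0.568708.
Expected number = 100 × 0.568708 = 57.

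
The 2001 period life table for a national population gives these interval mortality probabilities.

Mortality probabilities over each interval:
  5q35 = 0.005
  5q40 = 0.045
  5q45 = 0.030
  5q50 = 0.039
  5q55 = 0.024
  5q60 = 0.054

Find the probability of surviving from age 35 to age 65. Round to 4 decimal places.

Survival from 35 to 65 is the product of surviving each interval: (1 − 0.005) × (1 − 0.045) × (1 − 0.030) × (1 − 0.039) × (1 − 0.024) × (1 − 0.054).
= 0.995 × 0.955 × 0.970 × 0.961 × 0.976 × 0.946 = 0.817829.

0.8178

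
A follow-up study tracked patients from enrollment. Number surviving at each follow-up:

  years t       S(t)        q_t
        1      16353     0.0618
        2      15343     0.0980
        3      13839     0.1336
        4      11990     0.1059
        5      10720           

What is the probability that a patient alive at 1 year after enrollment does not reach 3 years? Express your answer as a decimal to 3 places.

P(die before 3 | alive at 1) = 1 − S(3)/S(1) = 1 − 13839/16353 = (2514)/16353 = 0.153733.

0.154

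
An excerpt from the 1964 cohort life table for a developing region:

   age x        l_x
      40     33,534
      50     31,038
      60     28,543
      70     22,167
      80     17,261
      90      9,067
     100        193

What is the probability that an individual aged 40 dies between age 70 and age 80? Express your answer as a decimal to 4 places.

This is the probability of reaching 70 but not 80, conditional on being alive at 40: (l_70 − l_80) / l_40.
= (22,167 − 17,261) / 33,534 = 4,906 / 33,534 = 0.146299.

0.1463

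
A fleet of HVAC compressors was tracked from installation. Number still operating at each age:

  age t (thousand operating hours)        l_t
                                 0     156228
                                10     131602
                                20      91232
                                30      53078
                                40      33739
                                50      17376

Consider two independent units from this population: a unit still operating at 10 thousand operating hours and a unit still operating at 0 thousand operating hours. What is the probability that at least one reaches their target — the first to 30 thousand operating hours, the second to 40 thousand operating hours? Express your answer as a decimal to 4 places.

0.5322

p₁ = l_30/l_10 = 53078/131602 = 0.403322; p₂ = l_40/l_0 = 33739/156228 = 0.215960.
P(at least one) = 1 − (1−p₁)(1−p₂) = 1 − 0.596678 × 0.784040 = 0.532181.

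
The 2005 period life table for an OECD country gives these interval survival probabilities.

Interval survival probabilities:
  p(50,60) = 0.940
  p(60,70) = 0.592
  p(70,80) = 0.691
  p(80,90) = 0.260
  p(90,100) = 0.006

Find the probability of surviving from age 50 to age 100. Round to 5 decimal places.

The overall survival probability is 0.940 × 0.592 × 0.691 × 0.260 × 0.006.
= 0.000600.

0.00060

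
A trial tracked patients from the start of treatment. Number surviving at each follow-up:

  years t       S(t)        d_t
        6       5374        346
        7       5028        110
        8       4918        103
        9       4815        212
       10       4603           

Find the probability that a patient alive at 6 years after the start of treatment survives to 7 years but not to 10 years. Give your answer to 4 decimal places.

This is the probability of reaching 7 but not 10, conditional on being alive at 6: (S(7) − S(10)) / S(6).
= (5028 − 4603) / 5374 = 425 / 5374 = 0.079084.

0.0791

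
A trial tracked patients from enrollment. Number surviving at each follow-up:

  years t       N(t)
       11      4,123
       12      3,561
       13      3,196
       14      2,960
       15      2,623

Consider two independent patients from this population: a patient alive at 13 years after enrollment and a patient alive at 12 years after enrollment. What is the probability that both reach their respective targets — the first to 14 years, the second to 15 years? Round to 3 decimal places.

p₁ = N(14)/N(13) = 2,960/3,196 = 0.926158; p₂ = N(15)/N(12) = 2,623/3,561 = 0.736591.
P(both) = p₁ × p₂ = 0.926158 × 0.736591 = 0.682200.

0.682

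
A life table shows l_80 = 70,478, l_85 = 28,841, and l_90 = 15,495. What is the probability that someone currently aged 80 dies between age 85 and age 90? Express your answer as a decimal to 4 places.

0.1894

This is the probability of reaching 85 but not 90, conditional on being alive at 80: (l_85 − l_90) / l_80.
= (28,841 − 15,495) / 70,478 = 13,346 / 70,478 = 0.189364.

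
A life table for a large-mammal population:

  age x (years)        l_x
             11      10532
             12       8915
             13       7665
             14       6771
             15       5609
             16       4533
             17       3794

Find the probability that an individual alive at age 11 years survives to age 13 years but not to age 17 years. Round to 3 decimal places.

0.368

This is the probability of reaching 13 but not 17, conditional on being alive at 11: (l_13 − l_17) / l_11.
= (7665 − 3794) / 10532 = 3871 / 10532 = 0.367547.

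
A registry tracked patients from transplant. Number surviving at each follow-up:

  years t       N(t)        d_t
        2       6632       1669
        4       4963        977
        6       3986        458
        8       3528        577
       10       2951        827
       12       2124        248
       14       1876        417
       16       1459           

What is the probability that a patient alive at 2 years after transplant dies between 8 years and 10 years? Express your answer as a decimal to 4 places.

This is the probability of reaching 8 but not 10, conditional on being alive at 2: (N(8) − N(10)) / N(2).
= (3528 − 2951) / 6632 = 577 / 6632 = 0.087002.

0.0870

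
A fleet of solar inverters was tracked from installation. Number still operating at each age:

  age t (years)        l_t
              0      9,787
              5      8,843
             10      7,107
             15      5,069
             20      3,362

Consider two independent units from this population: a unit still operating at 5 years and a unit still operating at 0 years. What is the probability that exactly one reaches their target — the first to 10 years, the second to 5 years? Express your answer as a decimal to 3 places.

p₁ = l_10/l_5 = 7,107/8,843 = 0.803687; p₂ = l_5/l_0 = 8,843/9,787 = 0.903546.
P(exactly one) = p₁(1−p₂) + (1−p₁)p₂ = 0.077519 + 0.177378 = 0.254897.

0.255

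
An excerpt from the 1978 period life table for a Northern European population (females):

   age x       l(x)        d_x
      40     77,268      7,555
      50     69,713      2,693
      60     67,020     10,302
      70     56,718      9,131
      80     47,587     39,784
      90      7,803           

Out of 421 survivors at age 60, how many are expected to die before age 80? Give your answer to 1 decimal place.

The relevant probability is 1 − 47,587/67,020 = 0.289958.
Expected number = 421 × 0.289958 = 122.1.

122.1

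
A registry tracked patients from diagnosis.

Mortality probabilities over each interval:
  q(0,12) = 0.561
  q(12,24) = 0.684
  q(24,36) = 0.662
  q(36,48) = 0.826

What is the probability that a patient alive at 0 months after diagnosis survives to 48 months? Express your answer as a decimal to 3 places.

P(survive 0→48) = (1 − 0.561) × (1 − 0.684) × (1 − 0.662) × (1 − 0.826).
= 0.439 × 0.316 × 0.338 × 0.174 = 0.008159.

0.008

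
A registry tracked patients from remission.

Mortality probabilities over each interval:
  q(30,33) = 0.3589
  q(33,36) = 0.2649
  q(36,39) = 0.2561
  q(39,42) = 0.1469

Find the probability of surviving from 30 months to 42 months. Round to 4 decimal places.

Survival from 30 to 42 is the product of surviving each interval: (1 − 0.3589) × (1 − 0.2649) × (1 − 0.2561) × (1 − 0.1469).
= 0.6411 × 0.7351 × 0.7439 × 0.8531 = 0.299080.

0.2991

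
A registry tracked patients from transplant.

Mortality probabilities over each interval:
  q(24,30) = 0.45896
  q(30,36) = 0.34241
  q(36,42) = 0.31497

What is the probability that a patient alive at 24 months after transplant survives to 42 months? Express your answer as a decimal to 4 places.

0.2437

Chaining the interval survival probabilities: (1 − 0.45896) × (1 − 0.34241) × (1 − 0.31497).
= 0.54104 × 0.65759 × 0.68503 = 0.243722.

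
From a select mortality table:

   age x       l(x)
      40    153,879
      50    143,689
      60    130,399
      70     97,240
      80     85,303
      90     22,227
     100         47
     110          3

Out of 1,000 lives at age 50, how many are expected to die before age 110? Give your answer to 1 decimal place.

The relevant probability is 1 − 3/143,689 = 0.999979.
Expected number = 1,000 × 0.999979 = 1000.0.

1000.0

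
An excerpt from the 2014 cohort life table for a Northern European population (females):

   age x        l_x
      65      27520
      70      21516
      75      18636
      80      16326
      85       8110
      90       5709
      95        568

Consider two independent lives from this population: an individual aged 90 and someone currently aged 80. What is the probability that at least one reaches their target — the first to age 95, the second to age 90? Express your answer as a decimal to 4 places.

0.4144

p₁ = l_95/l_90 = 568/5709 = 0.099492; p₂ = l_90/l_80 = 5709/16326 = 0.349688.
P(at least one) = 1 − (1−p₁)(1−p₂) = 1 − 0.900508 × 0.650312 = 0.414389.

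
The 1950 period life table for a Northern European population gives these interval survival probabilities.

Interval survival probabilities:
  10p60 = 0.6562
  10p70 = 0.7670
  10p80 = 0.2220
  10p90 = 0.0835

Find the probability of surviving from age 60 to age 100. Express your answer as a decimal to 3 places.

40p60 = 0.6562 × 0.7670 × 0.2220 × 0.0835.
= 0.009330.

0.009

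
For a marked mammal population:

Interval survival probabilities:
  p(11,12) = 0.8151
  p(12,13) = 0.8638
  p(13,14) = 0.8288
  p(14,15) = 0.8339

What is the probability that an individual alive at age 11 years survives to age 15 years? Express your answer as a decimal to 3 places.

0.487

P(survive 11→15) = 0.8151 × 0.8638 × 0.8288 × 0.8339.
= 0.486618.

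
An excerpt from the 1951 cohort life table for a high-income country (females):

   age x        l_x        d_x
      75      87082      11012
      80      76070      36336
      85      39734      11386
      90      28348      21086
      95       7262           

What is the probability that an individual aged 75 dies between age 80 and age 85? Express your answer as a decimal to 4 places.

We want 5|5q75 = (l_80 − l_85)/l_75.
This is the probability of reaching 80 but not 85, conditional on being alive at 75: (l_80 − l_85) / l_75.
= (76070 − 39734) / 87082 = 36336 / 87082 = 0.417262.

0.4173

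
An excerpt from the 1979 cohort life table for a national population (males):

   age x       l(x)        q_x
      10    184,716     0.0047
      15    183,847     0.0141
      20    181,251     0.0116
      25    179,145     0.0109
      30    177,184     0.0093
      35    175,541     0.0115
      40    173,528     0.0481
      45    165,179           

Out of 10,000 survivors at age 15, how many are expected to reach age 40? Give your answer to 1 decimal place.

9438.7

The relevant probability is 173,528/183,847 = 0.943872.
Expected number = 10,000 × 0.943872 = 9438.7.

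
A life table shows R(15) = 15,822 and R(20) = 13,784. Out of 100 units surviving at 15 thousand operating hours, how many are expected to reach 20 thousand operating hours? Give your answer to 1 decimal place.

87.1

The relevant probability is 13,784/15,822 = 0.871192.
Expected number = 100 × 0.871192 = 87.1.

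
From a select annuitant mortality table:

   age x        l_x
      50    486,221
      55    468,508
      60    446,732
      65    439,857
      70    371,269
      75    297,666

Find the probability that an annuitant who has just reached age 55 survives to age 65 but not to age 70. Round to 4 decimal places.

This is the probability of reaching 65 but not 70, conditional on being alive at 55: (l_65 − l_70) / l_55.
= (439,857 − 371,269) / 468,508 = 68,588 / 468,508 = 0.146397.

0.1464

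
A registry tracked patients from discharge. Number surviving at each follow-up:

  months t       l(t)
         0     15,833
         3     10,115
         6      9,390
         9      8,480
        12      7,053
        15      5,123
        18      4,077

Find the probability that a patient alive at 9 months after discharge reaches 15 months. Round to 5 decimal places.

The conditional survival probability is l(15)/l(9) = 5,123/8,480 = 0.604127.

0.60413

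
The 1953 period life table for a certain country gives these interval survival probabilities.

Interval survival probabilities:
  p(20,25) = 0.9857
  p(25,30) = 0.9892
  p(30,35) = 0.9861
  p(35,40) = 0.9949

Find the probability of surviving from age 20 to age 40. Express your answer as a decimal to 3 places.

0.957

The overall survival probability is 0.9857 × 0.9892 × 0.9861 × 0.9949.
= 0.956598.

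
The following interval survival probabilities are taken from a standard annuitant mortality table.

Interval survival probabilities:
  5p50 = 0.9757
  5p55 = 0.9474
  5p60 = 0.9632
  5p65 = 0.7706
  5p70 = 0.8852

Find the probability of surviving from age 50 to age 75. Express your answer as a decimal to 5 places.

0.60735

Survival from 50 to 75 is the product of surviving each interval: 0.9757 × 0.9474 × 0.9632 × 0.7706 × 0.8852.
= 0.607347.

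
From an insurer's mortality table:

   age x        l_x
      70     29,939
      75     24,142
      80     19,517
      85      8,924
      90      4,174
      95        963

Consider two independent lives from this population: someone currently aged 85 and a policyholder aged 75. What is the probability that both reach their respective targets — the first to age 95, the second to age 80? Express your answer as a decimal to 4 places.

p₁ = l_95/l_85 = 963/8,924 = 0.107911; p₂ = l_80/l_75 = 19,517/24,142 = 0.808425.
P(both) = p₁ × p₂ = 0.107911 × 0.808425 = 0.087238.

0.0872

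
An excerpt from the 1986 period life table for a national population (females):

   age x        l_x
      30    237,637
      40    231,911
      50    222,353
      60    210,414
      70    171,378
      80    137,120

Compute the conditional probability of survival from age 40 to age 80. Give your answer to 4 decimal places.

0.5913

We want 40p40 = l_80/l_40.
The conditional survival probability is l_80/l_40 = 137,120/231,911 = 0.591261.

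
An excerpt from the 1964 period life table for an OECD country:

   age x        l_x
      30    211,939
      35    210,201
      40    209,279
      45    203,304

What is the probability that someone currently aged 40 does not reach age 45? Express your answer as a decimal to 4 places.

P(die before 45 | alive at 40) = 1 − l_45/l_40 = 1 − 203,304/209,279 = (5,975)/209,279 = 0.028550.

0.0286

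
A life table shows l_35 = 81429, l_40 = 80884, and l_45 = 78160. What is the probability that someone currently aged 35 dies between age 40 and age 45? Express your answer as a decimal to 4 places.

We want 5|5q35 = (l_40 − l_45)/l_35.
This is the probability of reaching 40 but not 45, conditional on being alive at 35: (l_40 − l_45) / l_35.
= (80884 − 78160) / 81429 = 2724 / 81429 = 0.033452.

0.0335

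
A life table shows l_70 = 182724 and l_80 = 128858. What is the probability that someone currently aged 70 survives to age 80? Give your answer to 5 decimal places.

0.70521

We want 10p70 = l_80/l_70.
The conditional survival probability is l_80/l_70 = 128858/182724 = 0.705206.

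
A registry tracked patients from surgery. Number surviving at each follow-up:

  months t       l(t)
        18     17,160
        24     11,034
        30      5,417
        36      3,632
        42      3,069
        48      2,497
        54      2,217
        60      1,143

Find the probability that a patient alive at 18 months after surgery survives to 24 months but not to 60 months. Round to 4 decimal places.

0.5764

This is the probability of reaching 24 but not 60, conditional on being alive at 18: (l(24) − l(60)) / l(18).
= (11,034 − 1,143) / 17,160 = 9,891 / 17,160 = 0.576399.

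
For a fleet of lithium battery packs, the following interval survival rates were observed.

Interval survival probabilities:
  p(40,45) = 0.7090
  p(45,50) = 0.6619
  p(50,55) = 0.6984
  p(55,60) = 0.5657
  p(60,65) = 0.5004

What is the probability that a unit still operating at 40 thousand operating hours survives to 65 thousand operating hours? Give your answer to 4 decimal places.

Survival from 40 to 65 is the product of surviving each interval: 0.7090 × 0.6619 × 0.6984 × 0.5657 × 0.5004.
= 0.092778.

0.0928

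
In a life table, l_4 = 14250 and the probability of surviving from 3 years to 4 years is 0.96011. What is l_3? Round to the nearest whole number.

14842

l_3 = l_4 / p = 14250 / 0.96011 = 14842.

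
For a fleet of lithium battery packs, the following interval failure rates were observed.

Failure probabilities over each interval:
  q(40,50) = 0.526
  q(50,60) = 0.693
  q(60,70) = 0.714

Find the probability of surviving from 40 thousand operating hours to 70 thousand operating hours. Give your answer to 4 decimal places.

0.0416

Chaining the interval survival probabilities: (1 − 0.526) × (1 − 0.693) × (1 − 0.714).
= 0.474 × 0.307 × 0.286 = 0.041618.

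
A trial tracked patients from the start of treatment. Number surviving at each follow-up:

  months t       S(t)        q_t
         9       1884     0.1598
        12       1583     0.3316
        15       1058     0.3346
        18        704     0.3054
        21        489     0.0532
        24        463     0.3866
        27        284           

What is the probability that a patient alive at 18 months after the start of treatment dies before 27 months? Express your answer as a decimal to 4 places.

0.5966

P(die before 27 | alive at 18) = 1 − S(27)/S(18) = 1 − 284/704 = (420)/704 = 0.596591.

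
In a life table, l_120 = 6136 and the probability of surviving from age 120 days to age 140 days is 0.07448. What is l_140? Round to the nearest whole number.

457

l_140 = l_120 × p = 6136 × 0.07448 = 457.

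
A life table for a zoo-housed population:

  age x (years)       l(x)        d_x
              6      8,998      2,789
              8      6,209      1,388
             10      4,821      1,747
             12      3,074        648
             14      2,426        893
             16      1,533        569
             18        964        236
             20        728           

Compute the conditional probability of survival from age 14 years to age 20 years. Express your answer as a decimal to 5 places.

0.30008

The conditional survival probability is l(20)/l(14) = 728/2,426 = 0.300082.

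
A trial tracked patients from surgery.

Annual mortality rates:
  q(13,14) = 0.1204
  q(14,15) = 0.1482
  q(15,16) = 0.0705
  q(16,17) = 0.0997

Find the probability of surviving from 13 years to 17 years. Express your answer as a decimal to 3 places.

Survival from 13 to 17 is the product of surviving each interval: (1 − 0.1204) × (1 − 0.1482) × (1 − 0.0705) × (1 − 0.0997).
= 0.8796 × 0.8518 × 0.9295 × 0.9003 = 0.626988.

0.627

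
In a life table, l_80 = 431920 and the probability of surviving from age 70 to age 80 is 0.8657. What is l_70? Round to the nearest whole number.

498926

l_70 = l_80 / p = 431920 / 0.8657 = 498926.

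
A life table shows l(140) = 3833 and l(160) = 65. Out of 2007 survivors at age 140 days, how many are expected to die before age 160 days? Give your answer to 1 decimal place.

1973.0

The relevant probability is 1 − 65/3833 = 0.983042.
Expected number = 2007 × 0.983042 = 1973.0.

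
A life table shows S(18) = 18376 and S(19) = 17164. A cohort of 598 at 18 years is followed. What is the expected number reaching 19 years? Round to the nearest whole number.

The relevant probability is 17164/18376 = 0.934044.
Expected number = 598 × 0.934044 = 559.

559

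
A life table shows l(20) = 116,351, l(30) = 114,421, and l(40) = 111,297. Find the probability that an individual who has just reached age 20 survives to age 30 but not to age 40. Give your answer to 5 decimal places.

0.02685

This is the probability of reaching 30 but not 40, conditional on being alive at 20: (l(30) − l(40)) / l(20).
= (114,421 − 111,297) / 116,351 = 3,124 / 116,351 = 0.026850.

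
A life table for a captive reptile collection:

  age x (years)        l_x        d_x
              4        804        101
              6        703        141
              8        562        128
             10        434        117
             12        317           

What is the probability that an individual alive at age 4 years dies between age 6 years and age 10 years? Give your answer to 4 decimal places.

This is the probability of reaching 6 but not 10, conditional on being alive at 4: (l_6 − l_10) / l_4.
= (703 − 434) / 804 = 269 / 804 = 0.334577.

0.3346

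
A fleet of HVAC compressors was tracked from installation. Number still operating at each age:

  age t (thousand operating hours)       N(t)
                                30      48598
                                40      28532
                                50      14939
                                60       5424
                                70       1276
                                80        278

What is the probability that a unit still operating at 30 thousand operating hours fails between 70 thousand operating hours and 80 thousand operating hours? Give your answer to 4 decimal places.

This is the probability of reaching 70 but not 80, conditional on being operational at 30: (N(70) − N(80)) / N(30).
= (1276 − 278) / 48598 = 998 / 48598 = 0.020536.

0.0205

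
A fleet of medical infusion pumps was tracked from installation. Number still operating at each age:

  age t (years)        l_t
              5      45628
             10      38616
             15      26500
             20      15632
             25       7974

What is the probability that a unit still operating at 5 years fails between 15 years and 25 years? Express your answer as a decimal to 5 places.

This is the probability of reaching 15 but not 25, conditional on being operational at 5: (l_15 − l_25) / l_5.
= (26500 − 7974) / 45628 = 18526 / 45628 = 0.406023.

0.40602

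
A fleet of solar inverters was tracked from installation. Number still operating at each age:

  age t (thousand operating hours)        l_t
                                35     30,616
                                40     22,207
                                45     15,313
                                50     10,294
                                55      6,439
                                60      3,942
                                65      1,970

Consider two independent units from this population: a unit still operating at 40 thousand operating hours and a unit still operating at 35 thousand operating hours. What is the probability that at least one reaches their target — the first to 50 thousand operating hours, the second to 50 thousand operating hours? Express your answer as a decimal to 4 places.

0.6439

p₁ = l_50/l_40 = 10,294/22,207 = 0.463548; p₂ = l_50/l_35 = 10,294/30,616 = 0.336229.
P(at least one) = 1 − (1−p₁)(1−p₂) = 1 − 0.536452 × 0.663771 = 0.643919.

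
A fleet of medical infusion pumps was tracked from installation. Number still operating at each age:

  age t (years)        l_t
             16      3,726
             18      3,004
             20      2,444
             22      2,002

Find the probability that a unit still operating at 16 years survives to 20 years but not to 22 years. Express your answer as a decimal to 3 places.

This is the probability of reaching 20 but not 22, conditional on being operational at 16: (l_20 − l_22) / l_16.
= (2,444 − 2,002) / 3,726 = 442 / 3,726 = 0.118626.

0.119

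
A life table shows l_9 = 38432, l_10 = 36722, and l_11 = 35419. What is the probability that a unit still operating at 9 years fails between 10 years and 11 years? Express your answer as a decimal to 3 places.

This is the probability of reaching 10 but not 11, conditional on being operational at 9: (l_10 − l_11) / l_9.
= (36722 − 35419) / 38432 = 1303 / 38432 = 0.033904.

0.034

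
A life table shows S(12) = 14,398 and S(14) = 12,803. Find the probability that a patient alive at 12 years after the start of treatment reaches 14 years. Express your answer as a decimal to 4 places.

The conditional survival probability is S(14)/S(12) = 12,803/14,398 = 0.889221.

0.8892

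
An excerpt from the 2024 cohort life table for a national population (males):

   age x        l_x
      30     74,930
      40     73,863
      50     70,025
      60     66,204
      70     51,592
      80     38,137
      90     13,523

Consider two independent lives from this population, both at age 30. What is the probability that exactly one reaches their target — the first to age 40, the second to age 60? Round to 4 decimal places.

p₁ = l_40/l_30 = 73,863/74,930 = 0.985760; p₂ = l_60/l_30 = 66,204/74,930 = 0.883545.
P(exactly one) = p₁(1−p₂) + (1−p₁)p₂ = 0.114797 + 0.012582 = 0.127378.

0.1274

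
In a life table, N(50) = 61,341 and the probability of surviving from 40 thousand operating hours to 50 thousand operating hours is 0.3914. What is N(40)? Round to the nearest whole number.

N(40) = N(50) / p = 61,341 / 0.3914 = 156722.

156722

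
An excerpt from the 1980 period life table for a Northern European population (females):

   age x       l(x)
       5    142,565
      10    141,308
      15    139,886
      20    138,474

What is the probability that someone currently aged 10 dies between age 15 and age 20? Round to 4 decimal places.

0.0100

This is the probability of reaching 15 but not 20, conditional on being alive at 10: (l(15) − l(20)) / l(10).
= (139,886 − 138,474) / 141,308 = 1,412 / 141,308 = 0.009992.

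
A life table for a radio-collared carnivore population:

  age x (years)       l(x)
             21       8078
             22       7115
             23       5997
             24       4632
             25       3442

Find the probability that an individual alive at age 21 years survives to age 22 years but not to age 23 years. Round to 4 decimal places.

0.1384

This is the probability of reaching 22 but not 23, conditional on being alive at 21: (l(22) − l(23)) / l(21).
= (7115 − 5997) / 8078 = 1118 / 8078 = 0.138401.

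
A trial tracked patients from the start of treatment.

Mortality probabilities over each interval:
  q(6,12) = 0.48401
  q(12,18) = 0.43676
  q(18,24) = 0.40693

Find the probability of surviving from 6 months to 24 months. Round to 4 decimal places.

0.1724

Chaining the interval survival probabilities: (1 − 0.48401) × (1 − 0.43676) × (1 − 0.40693).
= 0.51599 × 0.56324 × 0.59307 = 0.172362.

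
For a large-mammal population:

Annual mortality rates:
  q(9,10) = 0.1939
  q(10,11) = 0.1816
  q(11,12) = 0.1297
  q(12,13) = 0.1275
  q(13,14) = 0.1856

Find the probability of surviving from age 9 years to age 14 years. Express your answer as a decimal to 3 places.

0.408

P(survive 9→14) = (1 − 0.1939) × (1 − 0.1816) × (1 − 0.1297) × (1 − 0.1275) × (1 − 0.1856).
= 0.8061 × 0.8184 × 0.8703 × 0.8725 × 0.8144 = 0.407969.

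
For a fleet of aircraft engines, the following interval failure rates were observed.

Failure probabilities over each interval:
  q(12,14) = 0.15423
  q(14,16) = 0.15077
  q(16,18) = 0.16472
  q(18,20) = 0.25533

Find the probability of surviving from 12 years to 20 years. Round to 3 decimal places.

0.447

The overall survival probability is (1 − 0.15423) × (1 − 0.15077) × (1 − 0.16472) × (1 − 0.25533).
= 0.84577 × 0.84923 × 0.83528 × 0.74467 = 0.446759.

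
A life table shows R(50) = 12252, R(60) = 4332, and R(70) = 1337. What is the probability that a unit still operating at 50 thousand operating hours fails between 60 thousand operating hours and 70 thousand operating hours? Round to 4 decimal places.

This is the probability of reaching 60 but not 70, conditional on being operational at 50: (R(60) − R(70)) / R(50).
= (4332 − 1337) / 12252 = 2995 / 12252 = 0.244450.

0.2444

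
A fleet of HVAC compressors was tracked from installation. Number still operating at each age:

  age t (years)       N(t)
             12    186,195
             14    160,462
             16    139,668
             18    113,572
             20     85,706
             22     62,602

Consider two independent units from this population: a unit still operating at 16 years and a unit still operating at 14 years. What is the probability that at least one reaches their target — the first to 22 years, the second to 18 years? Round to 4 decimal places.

0.8388

p₁ = N(22)/N(16) = 62,602/139,668 = 0.448220; p₂ = N(18)/N(14) = 113,572/160,462 = 0.707781.
P(at least one) = 1 − (1−p₁)(1−p₂) = 1 − 0.551780 × 0.292219 = 0.838759.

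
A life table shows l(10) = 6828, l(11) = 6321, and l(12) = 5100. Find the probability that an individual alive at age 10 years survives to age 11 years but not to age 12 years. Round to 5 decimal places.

0.17882

This is the probability of reaching 11 but not 12, conditional on being alive at 10: (l(11) − l(12)) / l(10).
= (6321 − 5100) / 6828 = 1221 / 6828 = 0.178822.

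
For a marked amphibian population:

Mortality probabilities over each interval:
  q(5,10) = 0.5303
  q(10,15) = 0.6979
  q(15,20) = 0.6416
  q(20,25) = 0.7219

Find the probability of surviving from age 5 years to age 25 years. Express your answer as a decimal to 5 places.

0.01414

The overall survival probability is (1 − 0.5303) × (1 − 0.6979) × (1 − 0.6416) × (1 − 0.7219).
= 0.4697 × 0.3021 × 0.3584 × 0.2781 = 0.014143.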